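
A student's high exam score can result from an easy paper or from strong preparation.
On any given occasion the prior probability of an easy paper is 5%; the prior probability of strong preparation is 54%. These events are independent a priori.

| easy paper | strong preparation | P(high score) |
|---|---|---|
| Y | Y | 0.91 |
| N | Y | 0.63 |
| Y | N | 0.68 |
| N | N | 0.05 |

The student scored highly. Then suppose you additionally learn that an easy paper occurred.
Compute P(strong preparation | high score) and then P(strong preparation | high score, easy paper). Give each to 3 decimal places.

Numerator (weight on configurations with strong preparation): 0.323190 + 0.024570 = 0.347760
The normalizing constant is 0.05·0.95·0.46 + 0.63·0.95·0.54 + 0.68·0.05·0.46 + 0.91·0.05·0.54 = 0.385250
P(strong preparation | high score) = 0.347760/0.385250 ≈ 0.903

Now also conditioning on easy paper=true:
For the numerator, keep only strong preparation=true terms: 0.91×0.54 = 0.491400
The normalizing constant is 0.68×0.46 + 0.91×0.54 = 0.804200
Posterior = 0.491400 / 0.804200 ≈ 0.611

P(strong preparation | high score) ≈ 0.903; P(strong preparation | high score, easy paper) ≈ 0.611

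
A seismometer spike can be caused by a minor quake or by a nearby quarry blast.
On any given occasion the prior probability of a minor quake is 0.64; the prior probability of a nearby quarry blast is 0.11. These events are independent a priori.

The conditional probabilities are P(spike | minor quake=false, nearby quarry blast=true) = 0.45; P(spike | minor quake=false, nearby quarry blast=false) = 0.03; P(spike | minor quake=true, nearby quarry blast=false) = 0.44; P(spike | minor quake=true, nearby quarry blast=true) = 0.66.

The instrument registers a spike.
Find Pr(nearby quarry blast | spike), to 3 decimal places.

Pr(nearby quarry blast | spike) ≈ 0.198

P(spike) = 0.03*0.36*0.89 + 0.45*0.36*0.11 + 0.44*0.64*0.89 + 0.66*0.64*0.11 = 0.009612 + 0.017820 + 0.250624 + 0.046464 = 0.324520
Of this, 0.064284 comes from 0.017820 + 0.046464 (the nearby quarry blast=true cases).
So P(nearby quarry blast | spike) = 0.064284/0.324520 ≈ 0.198.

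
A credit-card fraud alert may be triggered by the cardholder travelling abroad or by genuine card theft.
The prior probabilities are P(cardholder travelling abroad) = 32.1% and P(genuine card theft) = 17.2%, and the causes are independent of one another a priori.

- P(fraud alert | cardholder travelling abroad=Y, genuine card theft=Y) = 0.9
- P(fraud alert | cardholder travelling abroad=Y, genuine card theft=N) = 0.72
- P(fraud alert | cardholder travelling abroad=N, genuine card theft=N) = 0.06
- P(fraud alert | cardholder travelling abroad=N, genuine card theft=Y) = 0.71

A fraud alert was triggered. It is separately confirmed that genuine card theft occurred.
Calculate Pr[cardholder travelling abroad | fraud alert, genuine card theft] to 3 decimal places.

By total probability over both values of cardholder travelling abroad:
  P(fraud alert | genuine card theft) = 0.71·0.679 + 0.9·0.321
        = 0.482090 + 0.288900 = 0.770990
Keeping only the cardholder travelling abroad-present terms gives 0.288900, so
  P(cardholder travelling abroad | fraud alert, genuine card theft) = 0.288900 / 0.770990 ≈ 0.375

Pr[cardholder travelling abroad | fraud alert, genuine card theft] ≈ 0.375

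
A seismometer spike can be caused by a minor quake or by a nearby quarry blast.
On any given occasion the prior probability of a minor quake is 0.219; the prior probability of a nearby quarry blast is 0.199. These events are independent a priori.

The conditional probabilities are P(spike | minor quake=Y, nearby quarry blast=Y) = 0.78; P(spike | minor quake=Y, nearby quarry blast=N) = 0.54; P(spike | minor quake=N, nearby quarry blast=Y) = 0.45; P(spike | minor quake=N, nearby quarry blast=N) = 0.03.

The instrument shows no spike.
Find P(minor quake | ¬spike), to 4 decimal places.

P(minor quake | ¬spike) ≈ 0.1154

P(¬spike) = 0.97×0.781×0.801 + 0.55×0.781×0.199 + 0.46×0.219×0.801 + 0.22×0.219×0.199 = 0.606814 + 0.085480 + 0.080693 + 0.009588 = 0.782575
The minor quake-present share is 0.080693 + 0.009588 = 0.090281.
Hence the posterior is 0.090281/0.782575 ≈ 0.1154.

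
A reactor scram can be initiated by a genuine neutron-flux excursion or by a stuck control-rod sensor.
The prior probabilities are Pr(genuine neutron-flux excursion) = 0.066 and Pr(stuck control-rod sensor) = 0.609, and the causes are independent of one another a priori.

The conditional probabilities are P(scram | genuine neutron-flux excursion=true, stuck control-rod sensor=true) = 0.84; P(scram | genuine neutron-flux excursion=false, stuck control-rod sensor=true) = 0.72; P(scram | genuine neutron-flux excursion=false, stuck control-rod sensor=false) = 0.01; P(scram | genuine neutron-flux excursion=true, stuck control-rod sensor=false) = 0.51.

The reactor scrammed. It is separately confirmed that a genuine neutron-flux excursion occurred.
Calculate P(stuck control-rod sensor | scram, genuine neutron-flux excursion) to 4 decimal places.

P(scram | genuine neutron-flux excursion) = 0.51*0.391 + 0.84*0.609 = 0.199410 + 0.511560 = 0.710970
Of this, 0.511560 comes from 0.84*0.609 (the stuck control-rod sensor=true cases).
Hence the posterior is 0.511560/0.710970 ≈ 0.7195.

P(stuck control-rod sensor | scram, genuine neutron-flux excursion) ≈ 0.7195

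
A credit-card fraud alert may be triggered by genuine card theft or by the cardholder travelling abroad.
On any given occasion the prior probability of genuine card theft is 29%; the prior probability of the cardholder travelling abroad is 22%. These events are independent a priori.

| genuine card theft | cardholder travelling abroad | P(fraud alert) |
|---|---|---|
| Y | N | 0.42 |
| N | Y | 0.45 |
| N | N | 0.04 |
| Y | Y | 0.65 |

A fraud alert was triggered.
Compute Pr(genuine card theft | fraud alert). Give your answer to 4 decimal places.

P(fraud alert) = 0.04*0.71*0.78 + 0.45*0.71*0.22 + 0.42*0.29*0.78 + 0.65*0.29*0.22 = 0.022152 + 0.070290 + 0.095004 + 0.041470 = 0.228916
The genuine card theft-present share is 0.095004 + 0.041470 = 0.136474.
P(genuine card theft | fraud alert) = 0.136474 / 0.228916 ≈ 0.5962

Pr(genuine card theft | fraud alert) ≈ 0.5962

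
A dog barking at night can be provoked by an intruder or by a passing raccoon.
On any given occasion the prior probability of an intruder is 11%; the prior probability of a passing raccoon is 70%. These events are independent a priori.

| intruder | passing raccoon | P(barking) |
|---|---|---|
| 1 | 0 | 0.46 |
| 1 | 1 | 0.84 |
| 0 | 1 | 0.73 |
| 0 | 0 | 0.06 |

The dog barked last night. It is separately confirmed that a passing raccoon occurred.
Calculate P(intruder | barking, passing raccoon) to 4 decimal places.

For the numerator, keep only intruder=true terms: 0.84×0.11 = 0.092400
Denominator P(barking | passing raccoon): 0.73×0.89 + 0.84×0.11 = 0.742100
Posterior = 0.092400 / 0.742100 ≈ 0.1245

P(intruder | barking, passing raccoon) ≈ 0.1245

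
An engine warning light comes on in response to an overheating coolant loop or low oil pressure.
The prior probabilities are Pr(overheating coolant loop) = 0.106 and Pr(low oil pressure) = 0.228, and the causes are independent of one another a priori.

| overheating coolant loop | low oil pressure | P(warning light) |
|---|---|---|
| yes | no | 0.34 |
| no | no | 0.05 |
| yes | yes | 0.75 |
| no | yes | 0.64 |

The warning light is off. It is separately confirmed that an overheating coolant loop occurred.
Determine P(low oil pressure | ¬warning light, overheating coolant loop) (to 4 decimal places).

Numerator (weight on configurations with low oil pressure): 0.25·0.228 = 0.057000
Denominator P(¬warning light | overheating coolant loop): 0.66·0.772 + 0.25·0.228 = 0.566520
Posterior = 0.057000 / 0.566520 ≈ 0.1006

P(low oil pressure | ¬warning light, overheating coolant loop) ≈ 0.1006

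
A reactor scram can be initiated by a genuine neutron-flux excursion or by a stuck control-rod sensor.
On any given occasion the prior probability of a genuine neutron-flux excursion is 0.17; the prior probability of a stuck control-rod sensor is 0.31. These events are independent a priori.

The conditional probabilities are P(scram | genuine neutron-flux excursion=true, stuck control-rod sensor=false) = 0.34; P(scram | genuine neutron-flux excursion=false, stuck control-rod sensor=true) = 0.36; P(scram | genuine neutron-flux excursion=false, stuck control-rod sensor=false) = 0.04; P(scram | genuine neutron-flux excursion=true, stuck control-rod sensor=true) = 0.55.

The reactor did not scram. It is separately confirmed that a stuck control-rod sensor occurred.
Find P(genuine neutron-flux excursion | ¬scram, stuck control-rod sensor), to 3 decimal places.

P(¬scram | stuck control-rod sensor) = 0.64·0.83 + 0.45·0.17 = 0.531200 + 0.076500 = 0.607700
The genuine neutron-flux excursion-present share is 0.45·0.17 = 0.076500.
Hence the posterior is 0.076500/0.607700 ≈ 0.126.

P(genuine neutron-flux excursion | ¬scram, stuck control-rod sensor) ≈ 0.126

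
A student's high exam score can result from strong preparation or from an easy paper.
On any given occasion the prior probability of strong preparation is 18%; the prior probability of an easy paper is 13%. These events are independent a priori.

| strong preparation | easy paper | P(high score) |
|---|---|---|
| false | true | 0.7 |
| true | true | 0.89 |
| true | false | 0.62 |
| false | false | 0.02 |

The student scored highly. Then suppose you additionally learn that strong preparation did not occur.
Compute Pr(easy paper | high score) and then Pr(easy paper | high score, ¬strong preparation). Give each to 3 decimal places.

Pr(easy paper | high score) ≈ 0.462; Pr(easy paper | high score, ¬strong preparation) ≈ 0.839

By total probability over the 4 (strong preparation, easy paper) configurations:
  P(high score) = 0.02·0.82·0.87 + 0.7·0.82·0.13 + 0.62·0.18·0.87 + 0.89·0.18·0.13
        = 0.014268 + 0.074620 + 0.097092 + 0.020826 = 0.206806
The terms with easy paper present sum to 0.095446, so
  P(easy paper | high score) = 0.095446 / 0.206806 ≈ 0.462

With the extra evidence:
P(high score | ¬strong preparation) = 0.02×0.87 + 0.7×0.13 = 0.017400 + 0.091000 = 0.108400
The easy paper-present share is 0.7×0.13 = 0.091000.
So P(easy paper | high score, ¬strong preparation) = 0.091000/0.108400 ≈ 0.839.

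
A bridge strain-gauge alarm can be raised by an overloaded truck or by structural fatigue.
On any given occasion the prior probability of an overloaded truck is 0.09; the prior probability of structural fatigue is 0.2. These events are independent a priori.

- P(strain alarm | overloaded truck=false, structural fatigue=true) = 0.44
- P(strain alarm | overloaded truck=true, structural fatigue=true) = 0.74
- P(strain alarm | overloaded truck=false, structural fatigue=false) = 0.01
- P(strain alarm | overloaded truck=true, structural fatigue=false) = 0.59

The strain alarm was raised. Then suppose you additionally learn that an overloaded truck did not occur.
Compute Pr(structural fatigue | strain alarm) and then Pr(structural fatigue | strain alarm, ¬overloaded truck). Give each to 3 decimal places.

Pr(structural fatigue | strain alarm) ≈ 0.652; Pr(structural fatigue | strain alarm, ¬overloaded truck) ≈ 0.917

Numerator (weight on configurations with structural fatigue): 0.080080 + 0.013320 = 0.093400
Normalizer over all consistent configurations: 0.01×0.91×0.8 + 0.44×0.91×0.2 + 0.59×0.09×0.8 + 0.74×0.09×0.2 = 0.143160
P(structural fatigue | strain alarm) = 0.093400/0.143160 ≈ 0.652

Now also conditioning on overloaded truck≠true:
Numerator (weight on configurations with structural fatigue): 0.44×0.2 = 0.088000
Normalizer over all consistent configurations: 0.01×0.8 + 0.44×0.2 = 0.096000
Posterior = 0.088000 / 0.096000 ≈ 0.917
Ruling out overloaded truck raises the posterior on structural fatigue — the flip side of explaining away.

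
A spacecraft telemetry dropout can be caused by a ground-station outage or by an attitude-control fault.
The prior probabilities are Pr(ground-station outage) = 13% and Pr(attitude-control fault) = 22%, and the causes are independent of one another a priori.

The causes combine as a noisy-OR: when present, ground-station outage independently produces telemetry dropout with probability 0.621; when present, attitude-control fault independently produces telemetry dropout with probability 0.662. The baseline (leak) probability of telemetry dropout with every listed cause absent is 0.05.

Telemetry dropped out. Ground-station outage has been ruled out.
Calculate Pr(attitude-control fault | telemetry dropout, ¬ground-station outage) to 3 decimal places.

Pr(attitude-control fault | telemetry dropout, ¬ground-station outage) ≈ 0.793

Under noisy-OR, P(telemetry dropout | causes) = 1 − (1−0.05)·∏(1−qᵢ) over the active causes.
For the numerator, keep only attitude-control fault=true terms: 0.6789×0.22 = 0.149358
Normalizer over all consistent configurations: 0.05×0.78 + 0.6789×0.22 = 0.188358
P(attitude-control fault | telemetry dropout, ¬ground-station outage) = 0.149358/0.188358 ≈ 0.793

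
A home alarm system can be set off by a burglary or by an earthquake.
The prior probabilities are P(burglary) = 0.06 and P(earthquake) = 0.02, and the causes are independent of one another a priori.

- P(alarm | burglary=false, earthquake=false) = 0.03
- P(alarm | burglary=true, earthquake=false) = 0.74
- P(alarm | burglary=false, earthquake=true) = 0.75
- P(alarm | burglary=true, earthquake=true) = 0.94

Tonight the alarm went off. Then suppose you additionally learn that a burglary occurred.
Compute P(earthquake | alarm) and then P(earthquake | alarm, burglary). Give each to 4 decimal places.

For the numerator, keep only earthquake=true terms: 0.014100 + 0.001128 = 0.015228
Denominator P(alarm): 0.03·0.94·0.98 + 0.75·0.94·0.02 + 0.74·0.06·0.98 + 0.94·0.06·0.02 = 0.086376
P(earthquake | alarm) = 0.015228/0.086376 ≈ 0.1763

With the extra evidence:
For the numerator, keep only earthquake=true terms: 0.94*0.02 = 0.018800
Normalizer over all consistent configurations: 0.74*0.98 + 0.94*0.02 = 0.744000
Posterior = 0.018800 / 0.744000 ≈ 0.0253

P(earthquake | alarm) ≈ 0.1763; P(earthquake | alarm, burglary) ≈ 0.0253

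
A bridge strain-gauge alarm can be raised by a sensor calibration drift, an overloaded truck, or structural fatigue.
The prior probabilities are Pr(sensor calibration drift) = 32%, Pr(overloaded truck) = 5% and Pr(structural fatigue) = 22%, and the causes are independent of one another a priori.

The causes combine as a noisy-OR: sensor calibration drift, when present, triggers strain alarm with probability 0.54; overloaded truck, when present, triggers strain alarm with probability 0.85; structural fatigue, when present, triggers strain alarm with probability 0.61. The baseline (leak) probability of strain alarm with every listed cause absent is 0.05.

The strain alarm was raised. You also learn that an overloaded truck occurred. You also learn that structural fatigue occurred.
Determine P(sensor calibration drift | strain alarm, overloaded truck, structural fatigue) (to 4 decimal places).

Under noisy-OR, P(strain alarm | causes) = 1 − (1−0.05)·∏(1−qᵢ) over the active causes.
Enumerate both values of sensor calibration drift and weight by the priors:
  P(strain alarm | overloaded truck, structural fatigue) = 0.944425×0.68 + 0.974436×0.32
        = 0.642209 + 0.311820 = 0.954029
Keeping only the sensor calibration drift-present terms gives 0.311820, so
  P(sensor calibration drift | strain alarm, overloaded truck, structural fatigue) = 0.311820 / 0.954029 ≈ 0.3268

P(sensor calibration drift | strain alarm, overloaded truck, structural fatigue) ≈ 0.3268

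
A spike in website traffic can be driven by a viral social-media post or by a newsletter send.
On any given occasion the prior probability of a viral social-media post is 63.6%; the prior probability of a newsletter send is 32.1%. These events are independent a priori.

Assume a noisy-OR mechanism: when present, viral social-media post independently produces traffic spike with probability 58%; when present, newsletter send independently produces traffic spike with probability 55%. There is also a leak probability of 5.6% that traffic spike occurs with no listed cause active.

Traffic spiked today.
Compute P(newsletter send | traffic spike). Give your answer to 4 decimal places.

P(newsletter send | traffic spike) ≈ 0.4612

Under noisy-OR, P(traffic spike | causes) = 1 − (1−0.056)·∏(1−qᵢ) over the active causes.
By total probability over the 4 (viral social-media post, newsletter send) configurations:
  P(traffic spike) = 0.056×0.364×0.679 + 0.5752×0.364×0.321 + 0.60352×0.636×0.679 + 0.821584×0.636×0.321
        = 0.013841 + 0.067209 + 0.260626 + 0.167731 = 0.509407
Keeping only the newsletter send-present terms gives 0.234940, so
  P(newsletter send | traffic spike) = 0.234940 / 0.509407 ≈ 0.4612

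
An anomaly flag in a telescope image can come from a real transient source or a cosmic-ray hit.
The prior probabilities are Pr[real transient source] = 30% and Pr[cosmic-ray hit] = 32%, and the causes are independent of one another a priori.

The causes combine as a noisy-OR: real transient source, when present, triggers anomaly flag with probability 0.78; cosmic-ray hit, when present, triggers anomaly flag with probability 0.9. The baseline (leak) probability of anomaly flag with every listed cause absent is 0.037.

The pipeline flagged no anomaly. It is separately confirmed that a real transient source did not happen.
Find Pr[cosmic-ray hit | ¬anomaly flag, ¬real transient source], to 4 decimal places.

Pr[cosmic-ray hit | ¬anomaly flag, ¬real transient source] ≈ 0.0449

Under noisy-OR, P(anomaly flag | causes) = 1 − (1−0.037)·∏(1−qᵢ) over the active causes.
For the numerator, keep only cosmic-ray hit=true terms: 0.0963×0.32 = 0.030816
Denominator P(¬anomaly flag | ¬real transient source): 0.963×0.68 + 0.0963×0.32 = 0.685656
Posterior = 0.030816 / 0.685656 ≈ 0.0449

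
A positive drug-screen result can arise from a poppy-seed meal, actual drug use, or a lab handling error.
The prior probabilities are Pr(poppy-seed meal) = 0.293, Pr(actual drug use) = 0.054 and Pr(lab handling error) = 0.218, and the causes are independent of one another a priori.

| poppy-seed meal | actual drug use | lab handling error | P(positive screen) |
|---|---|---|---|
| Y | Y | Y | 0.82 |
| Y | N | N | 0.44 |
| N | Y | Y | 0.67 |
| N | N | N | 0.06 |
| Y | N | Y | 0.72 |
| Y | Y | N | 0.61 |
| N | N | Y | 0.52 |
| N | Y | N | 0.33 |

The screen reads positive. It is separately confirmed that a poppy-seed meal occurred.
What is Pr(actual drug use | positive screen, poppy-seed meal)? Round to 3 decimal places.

Pr(actual drug use | positive screen, poppy-seed meal) ≈ 0.070

P(positive screen | poppy-seed meal) = 0.44×0.946×0.782 + 0.72×0.946×0.218 + 0.61×0.054×0.782 + 0.82×0.054×0.218 = 0.325500 + 0.148484 + 0.025759 + 0.009653 = 0.509396
Restricting to configurations with actual drug use present: 0.025759 + 0.009653 = 0.035412.
So P(actual drug use | positive screen, poppy-seed meal) = 0.035412/0.509396 ≈ 0.070.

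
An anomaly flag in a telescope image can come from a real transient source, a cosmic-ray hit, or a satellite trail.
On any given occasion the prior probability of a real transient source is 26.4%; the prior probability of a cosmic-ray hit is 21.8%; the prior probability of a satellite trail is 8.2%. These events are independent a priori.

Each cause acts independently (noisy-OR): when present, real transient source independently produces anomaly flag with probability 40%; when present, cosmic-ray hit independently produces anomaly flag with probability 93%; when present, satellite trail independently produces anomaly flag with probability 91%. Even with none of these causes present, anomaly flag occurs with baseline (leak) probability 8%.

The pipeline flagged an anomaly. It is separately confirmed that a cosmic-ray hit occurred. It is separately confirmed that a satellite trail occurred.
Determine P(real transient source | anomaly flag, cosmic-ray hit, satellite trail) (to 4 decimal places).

Under noisy-OR, P(anomaly flag | causes) = 1 − (1−0.08)·∏(1−qᵢ) over the active causes.
Weight on real transient source=true, given the evidence: 0.996522×0.264 = 0.263082
Denominator P(anomaly flag | cosmic-ray hit, satellite trail): 0.994204×0.736 + 0.996522×0.264 = 0.994816
P(real transient source | anomaly flag, cosmic-ray hit, satellite trail) = 0.263082/0.994816 ≈ 0.2645

P(real transient source | anomaly flag, cosmic-ray hit, satellite trail) ≈ 0.2645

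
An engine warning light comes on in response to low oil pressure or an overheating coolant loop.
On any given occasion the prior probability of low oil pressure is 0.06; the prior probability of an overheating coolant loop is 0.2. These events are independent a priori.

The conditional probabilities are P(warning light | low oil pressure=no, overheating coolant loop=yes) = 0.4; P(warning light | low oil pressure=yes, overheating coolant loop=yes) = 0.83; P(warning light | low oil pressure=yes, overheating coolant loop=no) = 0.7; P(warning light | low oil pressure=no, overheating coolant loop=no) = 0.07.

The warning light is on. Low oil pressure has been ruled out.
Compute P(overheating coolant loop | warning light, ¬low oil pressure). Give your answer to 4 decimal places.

Weight on overheating coolant loop=true, given the evidence: 0.4*0.2 = 0.080000
Normalizer over all consistent configurations: 0.07*0.8 + 0.4*0.2 = 0.136000
Posterior = 0.080000 / 0.136000 ≈ 0.5882

P(overheating coolant loop | warning light, ¬low oil pressure) ≈ 0.5882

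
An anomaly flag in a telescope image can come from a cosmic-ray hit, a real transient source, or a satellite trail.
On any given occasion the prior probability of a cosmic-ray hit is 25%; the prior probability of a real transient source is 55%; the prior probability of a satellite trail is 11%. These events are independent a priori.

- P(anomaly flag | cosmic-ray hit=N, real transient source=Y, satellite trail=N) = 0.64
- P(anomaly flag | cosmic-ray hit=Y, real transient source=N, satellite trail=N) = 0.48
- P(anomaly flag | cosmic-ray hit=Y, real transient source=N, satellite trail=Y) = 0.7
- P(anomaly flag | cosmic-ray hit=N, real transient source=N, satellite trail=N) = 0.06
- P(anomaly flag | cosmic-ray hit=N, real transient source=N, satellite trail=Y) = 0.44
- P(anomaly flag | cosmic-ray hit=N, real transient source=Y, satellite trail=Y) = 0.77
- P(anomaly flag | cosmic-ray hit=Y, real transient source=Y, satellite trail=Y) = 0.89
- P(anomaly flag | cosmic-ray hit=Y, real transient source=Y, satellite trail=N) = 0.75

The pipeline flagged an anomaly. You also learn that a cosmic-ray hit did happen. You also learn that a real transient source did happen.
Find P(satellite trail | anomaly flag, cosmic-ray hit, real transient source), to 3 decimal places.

Sum P(anomaly flag|·) weighted by the priors over both values of satellite trail:
  P(anomaly flag | cosmic-ray hit, real transient source) = 0.75·0.89 + 0.89·0.11
        = 0.667500 + 0.097900 = 0.765400
Keeping only the satellite trail-present terms gives 0.097900, so
  P(satellite trail | anomaly flag, cosmic-ray hit, real transient source) = 0.097900 / 0.765400 ≈ 0.128

P(satellite trail | anomaly flag, cosmic-ray hit, real transient source) ≈ 0.128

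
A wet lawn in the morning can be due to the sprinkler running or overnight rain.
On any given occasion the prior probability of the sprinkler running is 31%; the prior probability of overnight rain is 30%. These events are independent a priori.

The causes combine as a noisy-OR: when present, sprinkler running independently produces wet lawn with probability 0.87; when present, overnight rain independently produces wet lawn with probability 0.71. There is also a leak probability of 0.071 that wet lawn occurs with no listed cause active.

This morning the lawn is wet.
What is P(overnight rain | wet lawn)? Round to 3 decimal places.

Under noisy-OR, P(wet lawn | causes) = 1 − (1−0.071)·∏(1−qᵢ) over the active causes.
For the numerator, keep only overnight rain=true terms: 0.151232 + 0.089743 = 0.240975
The normalizing constant is 0.071·0.69·0.7 + 0.73059·0.69·0.3 + 0.87923·0.31·0.7 + 0.964977·0.31·0.3 = 0.466061
Posterior = 0.240975 / 0.466061 ≈ 0.517

P(overnight rain | wet lawn) ≈ 0.517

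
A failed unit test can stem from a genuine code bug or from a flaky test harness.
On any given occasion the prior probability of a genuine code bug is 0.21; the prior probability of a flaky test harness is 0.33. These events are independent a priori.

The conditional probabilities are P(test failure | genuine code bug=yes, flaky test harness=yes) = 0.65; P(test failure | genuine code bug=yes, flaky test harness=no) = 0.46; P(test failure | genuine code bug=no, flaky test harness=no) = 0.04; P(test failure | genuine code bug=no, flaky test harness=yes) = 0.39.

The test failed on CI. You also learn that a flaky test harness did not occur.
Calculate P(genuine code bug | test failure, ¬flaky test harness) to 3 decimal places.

P(test failure | ¬flaky test harness) = 0.04·0.79 + 0.46·0.21 = 0.031600 + 0.096600 = 0.128200
Restricting to configurations with genuine code bug present: 0.46·0.21 = 0.096600.
P(genuine code bug | test failure, ¬flaky test harness) = 0.096600 / 0.128200 ≈ 0.754

P(genuine code bug | test failure, ¬flaky test harness) ≈ 0.754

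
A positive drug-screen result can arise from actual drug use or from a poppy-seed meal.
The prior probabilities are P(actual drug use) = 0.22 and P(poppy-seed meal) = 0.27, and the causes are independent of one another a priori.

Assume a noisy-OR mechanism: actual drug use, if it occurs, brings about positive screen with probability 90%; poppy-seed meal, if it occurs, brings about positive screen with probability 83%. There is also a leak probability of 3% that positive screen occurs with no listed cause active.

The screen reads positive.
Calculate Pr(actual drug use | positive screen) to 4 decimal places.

Under noisy-OR, P(positive screen | causes) = 1 − (1−0.03)·∏(1−qᵢ) over the active causes.
Sum P(positive screen|·) weighted by the priors over the 4 (actual drug use, poppy-seed meal) configurations:
  P(positive screen) = 0.03×0.78×0.73 + 0.8351×0.78×0.27 + 0.903×0.22×0.73 + 0.98351×0.22×0.27
        = 0.017082 + 0.175872 + 0.145022 + 0.058420 = 0.396396
Keeping only the actual drug use-present terms gives 0.203442, so
  P(actual drug use | positive screen) = 0.203442 / 0.396396 ≈ 0.5132

Pr(actual drug use | positive screen) ≈ 0.5132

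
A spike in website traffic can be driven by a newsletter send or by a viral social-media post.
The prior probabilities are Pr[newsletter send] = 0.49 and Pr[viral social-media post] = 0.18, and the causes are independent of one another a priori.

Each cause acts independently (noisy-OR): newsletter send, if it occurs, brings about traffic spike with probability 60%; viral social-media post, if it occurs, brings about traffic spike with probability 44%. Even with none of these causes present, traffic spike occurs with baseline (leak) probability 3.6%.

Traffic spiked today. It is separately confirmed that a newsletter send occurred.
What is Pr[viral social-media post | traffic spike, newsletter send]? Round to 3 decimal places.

Under noisy-OR, P(traffic spike | causes) = 1 − (1−0.036)·∏(1−qᵢ) over the active causes.
P(traffic spike | newsletter send) = 0.6144*0.82 + 0.784064*0.18 = 0.503808 + 0.141132 = 0.644940
Restricting to configurations with viral social-media post present: 0.784064*0.18 = 0.141132.
Hence the posterior is 0.141132/0.644940 ≈ 0.219.

Pr[viral social-media post | traffic spike, newsletter send] ≈ 0.219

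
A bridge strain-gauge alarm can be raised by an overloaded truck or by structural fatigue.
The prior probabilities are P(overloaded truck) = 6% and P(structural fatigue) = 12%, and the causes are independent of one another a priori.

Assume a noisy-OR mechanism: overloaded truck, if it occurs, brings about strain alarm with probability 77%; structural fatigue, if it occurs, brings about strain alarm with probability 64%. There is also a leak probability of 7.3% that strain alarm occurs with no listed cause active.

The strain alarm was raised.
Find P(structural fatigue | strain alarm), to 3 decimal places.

P(structural fatigue | strain alarm) ≈ 0.445

Under noisy-OR, P(strain alarm | causes) = 1 − (1−0.073)·∏(1−qᵢ) over the active causes.
Enumerate the 4 (overloaded truck, structural fatigue) configurations and weight by the priors:
  P(strain alarm) = 0.073*0.94*0.88 + 0.66628*0.94*0.12 + 0.78679*0.06*0.88 + 0.923244*0.06*0.12
        = 0.060386 + 0.075156 + 0.041543 + 0.006647 = 0.183732
Configurations with structural fatigue contribute 0.081803, so
  P(structural fatigue | strain alarm) = 0.081803 / 0.183732 ≈ 0.445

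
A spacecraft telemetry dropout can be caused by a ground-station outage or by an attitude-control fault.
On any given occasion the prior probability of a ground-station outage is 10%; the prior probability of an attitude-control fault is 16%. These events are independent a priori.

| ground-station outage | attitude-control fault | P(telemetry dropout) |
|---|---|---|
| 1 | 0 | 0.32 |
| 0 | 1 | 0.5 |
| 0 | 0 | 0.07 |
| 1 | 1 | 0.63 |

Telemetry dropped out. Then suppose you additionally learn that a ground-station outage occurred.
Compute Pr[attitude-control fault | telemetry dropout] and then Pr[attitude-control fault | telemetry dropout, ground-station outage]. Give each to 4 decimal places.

Sum P(telemetry dropout|·) weighted by the priors over the 4 (ground-station outage, attitude-control fault) configurations:
  P(telemetry dropout) = 0.07*0.9*0.84 + 0.5*0.9*0.16 + 0.32*0.1*0.84 + 0.63*0.1*0.16
        = 0.052920 + 0.072000 + 0.026880 + 0.010080 = 0.161880
Keeping only the attitude-control fault-present terms gives 0.082080, so
  P(attitude-control fault | telemetry dropout) = 0.082080 / 0.161880 ≈ 0.5070

Now also conditioning on ground-station outage=true:
P(telemetry dropout | ground-station outage) = 0.32*0.84 + 0.63*0.16 = 0.268800 + 0.100800 = 0.369600
Restricting to configurations with attitude-control fault present: 0.63*0.16 = 0.100800.
P(attitude-control fault | telemetry dropout, ground-station outage) = 0.100800 / 0.369600 ≈ 0.2727
— ground-station outage explains away the evidence for attitude-control fault.

Pr[attitude-control fault | telemetry dropout] ≈ 0.5070; Pr[attitude-control fault | telemetry dropout, ground-station outage] ≈ 0.2727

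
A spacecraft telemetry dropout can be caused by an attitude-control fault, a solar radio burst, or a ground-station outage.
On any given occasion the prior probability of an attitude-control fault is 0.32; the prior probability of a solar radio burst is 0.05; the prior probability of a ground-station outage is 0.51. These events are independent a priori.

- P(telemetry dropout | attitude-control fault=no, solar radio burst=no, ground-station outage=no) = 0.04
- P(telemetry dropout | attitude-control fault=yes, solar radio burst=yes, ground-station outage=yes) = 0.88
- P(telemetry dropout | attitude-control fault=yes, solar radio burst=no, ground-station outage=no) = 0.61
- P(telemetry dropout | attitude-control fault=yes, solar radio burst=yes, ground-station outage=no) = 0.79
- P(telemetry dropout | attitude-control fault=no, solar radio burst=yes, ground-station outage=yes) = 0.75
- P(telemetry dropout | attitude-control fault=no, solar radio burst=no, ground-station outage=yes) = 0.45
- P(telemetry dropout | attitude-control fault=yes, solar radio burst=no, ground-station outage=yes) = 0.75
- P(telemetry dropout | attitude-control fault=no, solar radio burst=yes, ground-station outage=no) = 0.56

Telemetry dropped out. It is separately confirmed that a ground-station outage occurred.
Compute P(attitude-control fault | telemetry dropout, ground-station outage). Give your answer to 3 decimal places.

P(attitude-control fault | telemetry dropout, ground-station outage) ≈ 0.434

For the numerator, keep only attitude-control fault=true terms: 0.228000 + 0.014080 = 0.242080
Normalizer over all consistent configurations: 0.45·0.68·0.95 + 0.75·0.68·0.05 + 0.75·0.32·0.95 + 0.88·0.32·0.05 = 0.558280
Posterior = 0.242080 / 0.558280 ≈ 0.434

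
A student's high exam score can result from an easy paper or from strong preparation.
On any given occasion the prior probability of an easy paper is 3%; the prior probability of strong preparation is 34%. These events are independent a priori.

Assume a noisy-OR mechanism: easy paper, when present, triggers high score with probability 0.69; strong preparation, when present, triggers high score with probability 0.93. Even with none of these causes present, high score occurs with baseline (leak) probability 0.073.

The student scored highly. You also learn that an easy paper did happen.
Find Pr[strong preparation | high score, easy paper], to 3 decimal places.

Under noisy-OR, P(high score | causes) = 1 − (1−0.073)·∏(1−qᵢ) over the active causes.
For the numerator, keep only strong preparation=true terms: 0.979884*0.34 = 0.333161
Denominator P(high score | easy paper): 0.71263*0.66 + 0.979884*0.34 = 0.803497
Posterior = 0.333161 / 0.803497 ≈ 0.415

Pr[strong preparation | high score, easy paper] ≈ 0.415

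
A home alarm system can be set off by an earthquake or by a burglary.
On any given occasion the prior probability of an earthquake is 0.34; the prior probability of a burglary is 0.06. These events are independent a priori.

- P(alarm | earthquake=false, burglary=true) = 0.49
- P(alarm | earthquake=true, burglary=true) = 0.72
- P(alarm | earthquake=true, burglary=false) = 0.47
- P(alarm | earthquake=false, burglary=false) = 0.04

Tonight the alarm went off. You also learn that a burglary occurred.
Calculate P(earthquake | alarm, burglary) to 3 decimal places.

P(alarm | burglary) = 0.49×0.66 + 0.72×0.34 = 0.323400 + 0.244800 = 0.568200
Restricting to configurations with earthquake present: 0.72×0.34 = 0.244800.
P(earthquake | alarm, burglary) = 0.244800 / 0.568200 ≈ 0.431

P(earthquake | alarm, burglary) ≈ 0.431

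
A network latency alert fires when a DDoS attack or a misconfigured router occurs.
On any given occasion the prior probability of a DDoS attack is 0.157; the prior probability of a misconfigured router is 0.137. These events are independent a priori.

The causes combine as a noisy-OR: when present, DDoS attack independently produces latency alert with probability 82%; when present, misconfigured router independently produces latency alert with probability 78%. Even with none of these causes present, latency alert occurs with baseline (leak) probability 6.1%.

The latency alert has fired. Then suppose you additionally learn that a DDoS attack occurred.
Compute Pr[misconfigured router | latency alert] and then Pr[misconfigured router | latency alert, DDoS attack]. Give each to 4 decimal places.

Pr[misconfigured router | latency alert] ≈ 0.4171; Pr[misconfigured router | latency alert, DDoS attack] ≈ 0.1554

Under noisy-OR, P(latency alert | causes) = 1 − (1−0.061)·∏(1−qᵢ) over the active causes.
P(latency alert) = 0.061*0.843*0.863 + 0.79342*0.843*0.137 + 0.83098*0.157*0.863 + 0.962816*0.157*0.137 = 0.044378 + 0.091633 + 0.112590 + 0.020709 = 0.269310
Restricting to configurations with misconfigured router present: 0.091633 + 0.020709 = 0.112342.
Hence the posterior is 0.112342/0.269310 ≈ 0.4171.

Now also conditioning on DDoS attack=true:
P(latency alert | DDoS attack) = 0.83098×0.863 + 0.962816×0.137 = 0.717136 + 0.131906 = 0.849042
Of this, 0.131906 comes from 0.962816×0.137 (the misconfigured router=true cases).
Hence the posterior is 0.131906/0.849042 ≈ 0.1554.
The drop from 0.4171 to 0.1554 is the explaining-away (discounting) effect.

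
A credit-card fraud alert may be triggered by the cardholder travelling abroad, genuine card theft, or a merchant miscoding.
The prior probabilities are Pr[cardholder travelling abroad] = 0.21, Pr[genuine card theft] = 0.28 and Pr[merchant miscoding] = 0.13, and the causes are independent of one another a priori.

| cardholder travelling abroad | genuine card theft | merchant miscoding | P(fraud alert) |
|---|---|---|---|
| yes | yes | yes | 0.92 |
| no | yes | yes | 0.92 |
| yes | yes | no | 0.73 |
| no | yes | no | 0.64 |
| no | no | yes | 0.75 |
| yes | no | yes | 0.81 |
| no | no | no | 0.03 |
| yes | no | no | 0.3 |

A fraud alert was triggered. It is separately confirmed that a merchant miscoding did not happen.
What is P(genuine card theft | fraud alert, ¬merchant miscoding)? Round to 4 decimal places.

P(fraud alert | ¬merchant miscoding) = 0.03*0.79*0.72 + 0.64*0.79*0.28 + 0.3*0.21*0.72 + 0.73*0.21*0.28 = 0.017064 + 0.141568 + 0.045360 + 0.042924 = 0.246916
The genuine card theft-present share is 0.141568 + 0.042924 = 0.184492.
P(genuine card theft | fraud alert, ¬merchant miscoding) = 0.184492 / 0.246916 ≈ 0.7472

P(genuine card theft | fraud alert, ¬merchant miscoding) ≈ 0.7472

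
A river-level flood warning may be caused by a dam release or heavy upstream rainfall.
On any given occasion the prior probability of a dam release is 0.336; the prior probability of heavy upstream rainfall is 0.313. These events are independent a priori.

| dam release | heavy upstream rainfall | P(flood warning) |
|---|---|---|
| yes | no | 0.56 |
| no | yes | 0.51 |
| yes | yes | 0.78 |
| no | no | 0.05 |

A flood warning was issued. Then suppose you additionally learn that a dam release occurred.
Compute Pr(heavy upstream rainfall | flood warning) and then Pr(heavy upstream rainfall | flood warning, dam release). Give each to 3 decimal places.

Pr(heavy upstream rainfall | flood warning) ≈ 0.553; Pr(heavy upstream rainfall | flood warning, dam release) ≈ 0.388

By total probability over the 4 (dam release, heavy upstream rainfall) configurations:
  P(flood warning) = 0.05·0.664·0.687 + 0.51·0.664·0.313 + 0.56·0.336·0.687 + 0.78·0.336·0.313
        = 0.022808 + 0.105994 + 0.129266 + 0.082031 = 0.340099
The terms with heavy upstream rainfall present sum to 0.188025, so
  P(heavy upstream rainfall | flood warning) = 0.188025 / 0.340099 ≈ 0.553

With the extra evidence:
Enumerate both values of heavy upstream rainfall and weight by the priors:
  P(flood warning | dam release) = 0.56×0.687 + 0.78×0.313
        = 0.384720 + 0.244140 = 0.628860
The terms with heavy upstream rainfall present sum to 0.244140, so
  P(heavy upstream rainfall | flood warning, dam release) = 0.244140 / 0.628860 ≈ 0.388
Conditioning on dam release lowers the posterior on heavy upstream rainfall: the classic explaining-away effect in a common-effect structure.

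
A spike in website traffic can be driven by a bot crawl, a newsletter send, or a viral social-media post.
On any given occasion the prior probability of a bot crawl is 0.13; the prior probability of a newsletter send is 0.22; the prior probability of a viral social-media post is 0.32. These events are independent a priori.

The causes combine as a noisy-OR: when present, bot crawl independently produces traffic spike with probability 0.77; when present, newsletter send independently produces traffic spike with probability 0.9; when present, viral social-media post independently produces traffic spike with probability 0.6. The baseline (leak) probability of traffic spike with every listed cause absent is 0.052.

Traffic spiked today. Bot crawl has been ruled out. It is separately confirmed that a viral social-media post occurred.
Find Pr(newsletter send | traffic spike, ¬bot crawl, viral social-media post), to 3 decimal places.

Under noisy-OR, P(traffic spike | causes) = 1 − (1−0.052)·∏(1−qᵢ) over the active causes.
Sum P(traffic spike|·) weighted by the priors over both values of newsletter send:
  P(traffic spike | ¬bot crawl, viral social-media post) = 0.6208*0.78 + 0.96208*0.22
        = 0.484224 + 0.211658 = 0.695882
The terms with newsletter send present sum to 0.211658, so
  P(newsletter send | traffic spike, ¬bot crawl, viral social-media post) = 0.211658 / 0.695882 ≈ 0.304

Pr(newsletter send | traffic spike, ¬bot crawl, viral social-media post) ≈ 0.304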